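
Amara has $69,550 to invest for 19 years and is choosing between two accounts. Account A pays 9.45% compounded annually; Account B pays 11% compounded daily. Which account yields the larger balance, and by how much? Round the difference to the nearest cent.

Account B, by $175,408.78

A: (1 + 0.0945)^19 ≈ 5.56031700339, so 69,550 × 5.56031700339 ≈ 386,720.0476.
B: (1 + 0.11/365)^6935 ≈ 8.08236988197, so 69,550 × 8.08236988197 ≈ 562,128.8253.
Difference ≈ 175,408.7777 in favor of B.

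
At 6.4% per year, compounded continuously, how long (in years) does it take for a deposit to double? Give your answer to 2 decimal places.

e^(0.064t) = 2, so 0.064t = ln 2 ≈ 0.69315.
t ≈ 0.69315/0.064 ≈ 10.8304.

10.83 years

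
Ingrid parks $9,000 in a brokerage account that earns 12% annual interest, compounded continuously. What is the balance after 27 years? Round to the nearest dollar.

$229,803

A = P·e^(rt) = 9,000·e^(0.12·27) = 9,000·e^3.24.
e^3.24 ≈ 25.5337217474, so A ≈ 229,803.4957.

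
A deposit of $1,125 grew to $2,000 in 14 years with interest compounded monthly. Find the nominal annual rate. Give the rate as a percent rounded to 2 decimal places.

The 168-period growth factor is 2,000/1,125 = 1.77778.
r/12 = 1.77778^(1/168) − 1 ≈ 0.00343066, so r ≈ 12·0.00343066 = 4.11679%.

4.12%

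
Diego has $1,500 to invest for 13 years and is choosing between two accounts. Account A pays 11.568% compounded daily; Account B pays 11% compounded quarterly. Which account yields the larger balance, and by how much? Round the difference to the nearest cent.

Account A, by $598.61

Account A growth factor: (1 + 0.11568/365)^4745 ≈ 4.497860068; balance ≈ 6,746.7901.
Account B growth factor: (1 + 0.0275)^52 ≈ 4.098785475; balance ≈ 6,148.1782.
Account A is larger by 598.6119.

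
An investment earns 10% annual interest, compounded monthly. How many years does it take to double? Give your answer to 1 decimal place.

7.0 years

(1 + 0.00833333)^(12t) = 2.
12t = ln 2 / ln(1 + 0.00833333) ≈ 0.69315/0.0082988 ≈ 83.5238.
t ≈ 6.9603.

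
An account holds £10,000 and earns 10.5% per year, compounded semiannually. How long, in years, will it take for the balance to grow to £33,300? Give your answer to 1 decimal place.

We need (1 + 0.0525)^(2t) = 3.33, so 2t = ln 3.33 / ln 1.0525 ≈ 23.5101.
t ≈ 23.5101/2 = 11.7551 years.

11.8 years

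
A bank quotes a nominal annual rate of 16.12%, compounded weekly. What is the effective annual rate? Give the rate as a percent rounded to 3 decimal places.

EAR = (1 + 16.12%/52)^52 − 1 = (1 + 0.0031)^52 − 1.
(1 + 0.0031)^52 ≈ 1.174627, so EAR ≈ 17.46270%.

17.463%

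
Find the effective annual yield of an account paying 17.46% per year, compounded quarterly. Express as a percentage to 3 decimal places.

EAR = (1 + 17.46%/4)^4 − 1 = (1 + 0.04365)^4 − 1.
(1 + 0.04365)^4 ≈ 1.186368, so EAR ≈ 18.63682%.

18.637%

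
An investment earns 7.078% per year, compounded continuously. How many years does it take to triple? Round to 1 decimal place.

15.5 years

e^(0.07078t) = 3, so 0.07078t = ln 3 ≈ 1.0986.
t ≈ 1.0986/0.07078 ≈ 15.5215.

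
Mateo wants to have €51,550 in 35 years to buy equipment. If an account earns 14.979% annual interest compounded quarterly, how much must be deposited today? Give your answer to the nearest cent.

Periodic rate = 14.979%/4 = 0.0374475; 140 periods.
P = 51,550/(1 + 0.0374475)^140 ≈ 51,550/171.89291927 ≈ 299.8960.

€299.90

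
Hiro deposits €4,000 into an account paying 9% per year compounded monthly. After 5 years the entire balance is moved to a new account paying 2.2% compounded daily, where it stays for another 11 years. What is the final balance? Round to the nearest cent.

After 5 years at 9%: 4,000 × 1.565681027 ≈ 6,262.7241.
Then 11 years at 2.2%: 6,262.7241 × 1.273784903 ≈ 7,977.3634.

€7,977.36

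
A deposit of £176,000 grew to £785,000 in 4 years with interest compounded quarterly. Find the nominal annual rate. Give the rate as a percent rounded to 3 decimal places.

39.182%

(1 + r/4)^16 = 785,000/176,000 = 4.46023.
1 + r/4 = 4.46023^(1/16) ≈ 1.097956, so r/4 ≈ 0.0979557.
r ≈ 4·0.0979557 = 39.18227%.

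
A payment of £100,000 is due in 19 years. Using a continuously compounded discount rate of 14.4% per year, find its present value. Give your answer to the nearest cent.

£6,482.91

P = A·e^(−rt) = 100,000·e^(−2.736).
e^(−2.736) ≈ 0.064829145533, so P ≈ 6,482.9146.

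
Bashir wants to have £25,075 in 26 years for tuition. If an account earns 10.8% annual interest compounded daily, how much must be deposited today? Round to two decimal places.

£1,513.29

Periodic rate = 10.8%/365 = 0.00029589; 9490 periods.
P = 25,075/(1 + 0.108/365)^9490 ≈ 25,075/16.569847894 ≈ 1,513.2909.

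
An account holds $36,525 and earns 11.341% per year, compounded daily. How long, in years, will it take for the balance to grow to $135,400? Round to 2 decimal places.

11.55 years

(1 + 0.000310712)^(365t) = 135,400/36,525 = 3.707.
365t·ln(1 + 0.000310712) = ln(3.707); 365t = 1.3102/0.000310664 ≈ 4217.5344.
t ≈ 11.5549 years.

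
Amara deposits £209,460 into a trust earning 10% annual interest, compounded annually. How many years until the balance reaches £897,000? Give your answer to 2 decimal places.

(1 + 0.1)^t = 897,000/209,460 = 4.2824.
t·ln(1 + 0.1) = ln(4.2824); t = 1.4545/0.0953102 ≈ 15.2609.

15.26 years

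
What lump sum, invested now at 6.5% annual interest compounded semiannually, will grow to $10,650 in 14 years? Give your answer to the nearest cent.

$4,349.39

Growth factor = (1 + 0.0325)^28 ≈ 2.4486216732.
P = 10,650/2.4486216732 ≈ 4,349.3857.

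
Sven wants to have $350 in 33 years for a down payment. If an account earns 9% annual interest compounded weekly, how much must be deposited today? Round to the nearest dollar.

Periodic rate = 9%/52 = 0.00173077; 1716 periods.
P = 350/(1 + 0.09/52)^1716 ≈ 350/19.4419435 ≈ 18.0023.

$18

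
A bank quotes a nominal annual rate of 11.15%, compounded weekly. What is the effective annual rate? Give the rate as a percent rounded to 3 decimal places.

EAR = (1 + 11.15%/52)^52 − 1 = (1 + 0.00214423)^52 − 1.
(1 + 0.00214423)^52 ≈ 1.11782, so EAR ≈ 11.78203%.

11.782%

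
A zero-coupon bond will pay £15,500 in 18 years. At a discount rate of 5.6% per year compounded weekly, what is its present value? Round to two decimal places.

£5,659.77

Growth factor = (1 + 0.056/52)^936 ≈ 2.7386295201.
P = 15,500/2.7386295201 ≈ 5,659.7652.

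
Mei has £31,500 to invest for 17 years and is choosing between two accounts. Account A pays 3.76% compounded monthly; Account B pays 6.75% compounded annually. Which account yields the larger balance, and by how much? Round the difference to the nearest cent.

Account B, by £35,991.73

Account A growth factor: (1 + 0.0376/12)^204 ≈ 1.8930715594; balance ≈ 59,631.7541.
Account B growth factor: (1 + 0.0675)^17 ≈ 3.0356662542; balance ≈ 95,623.4870.
Account B is larger by 35,991.7329.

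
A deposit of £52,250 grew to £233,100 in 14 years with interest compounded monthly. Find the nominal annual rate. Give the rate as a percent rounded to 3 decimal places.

10.729%

(1 + r/12)^168 = 233,100/52,250 = 4.46124.
1 + r/12 = 4.46124^(1/168) ≈ 1.008941, so r/12 ≈ 0.00894109.
r ≈ 12·0.00894109 = 10.72931%.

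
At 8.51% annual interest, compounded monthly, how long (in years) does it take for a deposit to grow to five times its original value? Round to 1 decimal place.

(1 + 0.00709167)^(12t) = 5.
12t = ln 5 / ln(1 + 0.00709167) ≈ 1.6094/0.00706664 ≈ 227.7515.
t ≈ 18.9793.

19.0 years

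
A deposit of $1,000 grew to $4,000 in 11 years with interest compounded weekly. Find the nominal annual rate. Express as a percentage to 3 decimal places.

(1 + r/52)^572 = 4,000/1,000 = 4.
1 + r/52 = 4^(1/572) ≈ 1.002427, so r/52 ≈ 0.00242653.
r ≈ 52·0.00242653 = 12.61796%.

12.618%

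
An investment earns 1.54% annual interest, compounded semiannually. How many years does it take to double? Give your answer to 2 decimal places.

(1 + 0.0077)^(2t) = 2.
2t = ln 2 / ln(1 + 0.0077) ≈ 0.69315/0.00767051 ≈ 90.3652.
t ≈ 45.1826.

45.18 years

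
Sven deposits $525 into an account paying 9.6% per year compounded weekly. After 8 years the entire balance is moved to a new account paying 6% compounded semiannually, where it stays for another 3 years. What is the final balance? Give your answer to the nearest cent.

$1,350.25

Phase 1: 525·(1 + 0.096/52)^416 ≈ 1,130.8108.
Phase 2: 1,130.8108·(1 + 0.03)^6 ≈ 1,350.2473.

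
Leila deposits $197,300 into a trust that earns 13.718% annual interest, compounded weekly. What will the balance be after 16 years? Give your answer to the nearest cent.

Periodic rate = 13.718%/52 = 0.00263808; periods = 52·16 = 832.
A = 197,300·(1 + 0.13718/52)^832 ≈ 197,300·8.95301144978 ≈ 1,766,429.1590.

$1,766,429.16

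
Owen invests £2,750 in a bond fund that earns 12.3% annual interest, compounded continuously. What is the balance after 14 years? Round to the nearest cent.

£15,388.20

A = P·e^(rt) = 2,750·e^(0.123·14) = 2,750·e^1.722.
e^1.722 ≈ 5.5957086977, so A ≈ 15,388.1989.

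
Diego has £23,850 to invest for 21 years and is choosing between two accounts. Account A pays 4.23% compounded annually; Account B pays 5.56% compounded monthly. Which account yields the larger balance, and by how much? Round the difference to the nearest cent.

Account B, by £19,524.57

A: (1 + 0.0423)^21 ≈ 2.386972926, so 23,850 × 2.386972926 ≈ 56,929.3043.
B: (1 + 0.0556/12)^252 ≈ 3.2056131622, so 23,850 × 3.2056131622 ≈ 76,453.8739.
Difference ≈ 19,524.5696 in favor of B.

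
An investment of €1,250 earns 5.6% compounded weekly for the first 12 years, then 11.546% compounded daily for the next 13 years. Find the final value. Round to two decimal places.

€10,973.95

Phase 1: 1,250·(1 + 0.056/52)^624 ≈ 2,446.8022.
Phase 2: 2,446.8022·(1 + 0.11546/365)^4745 ≈ 10,973.9536.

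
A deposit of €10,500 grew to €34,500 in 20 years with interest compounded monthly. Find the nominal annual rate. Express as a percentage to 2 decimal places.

The 240-period growth factor is 34,500/10,500 = 3.28571.
r/12 = 3.28571^(1/240) − 1 ≈ 0.0049689, so r ≈ 12·0.0049689 = 5.96269%.

5.96%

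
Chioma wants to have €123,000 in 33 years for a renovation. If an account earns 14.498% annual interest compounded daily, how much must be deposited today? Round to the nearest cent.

€1,029.21

Periodic rate = 14.498%/365 = 0.000397205; 12045 periods.
P = 123,000/(1 + 0.14498/365)^12045 ≈ 123,000/119.508807132 ≈ 1,029.2129.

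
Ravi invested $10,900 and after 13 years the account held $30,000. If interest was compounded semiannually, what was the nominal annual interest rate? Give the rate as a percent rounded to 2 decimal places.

The 26-period growth factor is 30,000/10,900 = 2.75229.
r/2 = 2.75229^(1/26) − 1 ≈ 0.0397079, so r ≈ 2·0.0397079 = 7.94158%.

7.94%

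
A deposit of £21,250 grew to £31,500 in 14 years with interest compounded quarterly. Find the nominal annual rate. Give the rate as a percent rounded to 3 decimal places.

The 56-period growth factor is 31,500/21,250 = 1.48235.
r/4 = 1.48235^(1/56) − 1 ≈ 0.00705388, so r ≈ 4·0.00705388 = 2.82155%.

2.822%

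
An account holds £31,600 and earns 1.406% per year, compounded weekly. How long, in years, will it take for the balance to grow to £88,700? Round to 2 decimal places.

73.42 years

(1 + 0.000270385)^(52t) = 88,700/31,600 = 2.807.
52t·ln(1 + 0.000270385) = ln(2.807); 52t = 1.0321/0.000270348 ≈ 3817.6813.
t ≈ 73.4169 years.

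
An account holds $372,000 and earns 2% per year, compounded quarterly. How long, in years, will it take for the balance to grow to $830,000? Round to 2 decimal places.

We need (1 + 0.005)^(4t) = 2.2312, so 4t = ln 2.2312 / ln 1.005 ≈ 160.9073.
t ≈ 160.9073/4 = 40.2268 years.

40.23 years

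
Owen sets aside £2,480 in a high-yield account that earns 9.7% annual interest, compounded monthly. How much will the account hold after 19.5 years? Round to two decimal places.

Growth factor = (1 + 0.097/12)^234 ≈ 6.5790880163.
A ≈ 2,480 × 6.5790880163 ≈ 16,316.1383.

£16,316.14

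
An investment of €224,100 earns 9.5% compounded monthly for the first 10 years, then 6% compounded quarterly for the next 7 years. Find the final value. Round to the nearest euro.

Phase 1: 224,100·(1 + 0.095/12)^120 ≈ 577,294.0144.
Phase 2: 577,294.0144·(1 + 0.015)^28 ≈ 875,883.2830.

€875,883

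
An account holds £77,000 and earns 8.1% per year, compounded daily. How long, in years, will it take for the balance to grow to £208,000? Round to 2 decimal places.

12.27 years

(1 + 0.000221918)^(365t) = 208,000/77,000 = 2.7013.
365t·ln(1 + 0.000221918) = ln(2.7013); 365t = 0.99373/0.000221893 ≈ 4478.4280.
t ≈ 12.2697 years.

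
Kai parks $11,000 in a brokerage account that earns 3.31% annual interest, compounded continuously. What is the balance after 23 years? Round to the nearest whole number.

A = P·e^(rt) = 11,000·e^(0.0331·23) = 11,000·e^0.7613.
e^0.7613 ≈ 2.1410577872, so A ≈ 23,551.6357.

$23,552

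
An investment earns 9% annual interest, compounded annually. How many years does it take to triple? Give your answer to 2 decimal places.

(1 + 0.09)^t = 3.
t = ln 3 / ln(1 + 0.09) ≈ 1.0986/0.0861777 ≈ 12.7482.

12.75 years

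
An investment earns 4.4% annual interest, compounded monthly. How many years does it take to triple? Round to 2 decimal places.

25.01 years

(1 + 0.00366667)^(12t) = 3.
12t = ln 3 / ln(1 + 0.00366667) ≈ 1.0986/0.00365996 ≈ 300.1705.
t ≈ 25.0142.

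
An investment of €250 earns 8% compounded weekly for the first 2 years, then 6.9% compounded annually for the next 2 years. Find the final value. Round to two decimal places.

After 2 years at 8%: 250 × 1.1733666 ≈ 293.3416.
Then 2 years at 6.9%: 293.3416 × 1.142761 ≈ 335.2194.

€335.22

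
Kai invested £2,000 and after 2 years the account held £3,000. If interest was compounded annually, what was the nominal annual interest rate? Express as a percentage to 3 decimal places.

22.474%

The 2-period growth factor is 3,000/2,000 = 1.5.
r = 1.5^(1/2) − 1 ≈ 0.224745, i.e. 22.47449%.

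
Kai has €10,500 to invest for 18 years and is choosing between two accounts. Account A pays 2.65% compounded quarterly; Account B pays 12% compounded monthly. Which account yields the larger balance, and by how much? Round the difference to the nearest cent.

A: (1 + 0.006625)^72 ≈ 1.6087007757, so 10,500 × 1.6087007757 ≈ 16,891.3581.
B: (1 + 0.01)^216 ≈ 8.5786062989, so 10,500 × 8.5786062989 ≈ 90,075.3661.
Difference ≈ 73,184.0080 in favor of B.

Account B, by €73,184.01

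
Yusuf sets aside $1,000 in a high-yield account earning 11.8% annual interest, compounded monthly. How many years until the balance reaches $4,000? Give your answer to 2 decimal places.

11.81 years

We need (1 + 0.00983333)^(12t) = 4, so 12t = ln 4 / ln 1.009833 ≈ 141.6711.
t ≈ 141.6711/12 = 11.8059 years.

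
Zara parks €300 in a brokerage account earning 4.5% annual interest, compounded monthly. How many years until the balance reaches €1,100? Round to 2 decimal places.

28.93 years

(1 + 0.00375)^(12t) = 1,100/300 = 3.6667.
12t·ln(1 + 0.00375) = ln(3.6667); 12t = 1.2993/0.00374299 ≈ 347.1247.
t ≈ 28.9271 years.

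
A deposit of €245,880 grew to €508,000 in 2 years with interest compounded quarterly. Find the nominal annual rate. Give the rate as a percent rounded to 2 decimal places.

37.98%

(1 + r/4)^8 = 508,000/245,880 = 2.06605.
1 + r/4 = 2.06605^(1/8) ≈ 1.094946, so r/4 ≈ 0.0949457.
r ≈ 4·0.0949457 = 37.97826%.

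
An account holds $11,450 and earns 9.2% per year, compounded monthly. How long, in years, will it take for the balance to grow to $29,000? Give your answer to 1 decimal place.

(1 + 0.00766667)^(12t) = 29,000/11,450 = 2.5328.
12t·ln(1 + 0.00766667) = ln(2.5328); 12t = 0.92931/0.00763743 ≈ 121.6779.
t ≈ 10.1398 years.

10.1 years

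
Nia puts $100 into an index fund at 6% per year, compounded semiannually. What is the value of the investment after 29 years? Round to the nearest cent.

Growth factor = (1 + 0.03)^58 ≈ 5.55340098.
A ≈ 100 × 5.55340098 ≈ 555.3401.

$555.34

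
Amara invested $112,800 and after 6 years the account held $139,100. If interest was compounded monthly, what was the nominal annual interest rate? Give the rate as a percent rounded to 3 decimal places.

The 72-period growth factor is 139,100/112,800 = 1.23316.
r/12 = 1.23316^(1/72) − 1 ≈ 0.00291503, so r ≈ 12·0.00291503 = 3.49803%.

3.498%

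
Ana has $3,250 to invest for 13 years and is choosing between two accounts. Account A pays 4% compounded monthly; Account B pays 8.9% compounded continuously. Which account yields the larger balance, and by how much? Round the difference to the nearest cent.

A: (1 + 0.04/12)^156 ≈ 1.680573753, so 3,250 × 1.680573753 ≈ 5,461.8647.
B: e^(0.089·13) = e^1.157 ≈ 3.1803778166, so 3,250 × 3.1803778166 ≈ 10,336.2279.
Difference ≈ 4,874.3632 in favor of B.

Account B, by $4,874.36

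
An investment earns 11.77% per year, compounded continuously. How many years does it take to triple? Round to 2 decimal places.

e^(0.1177t) = 3, so 0.1177t = ln 3 ≈ 1.0986.
t ≈ 1.0986/0.1177 ≈ 9.3340.

9.33 years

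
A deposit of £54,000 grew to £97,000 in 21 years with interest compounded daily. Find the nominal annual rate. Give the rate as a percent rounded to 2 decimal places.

2.79%

(1 + r/365)^7665 = 97,000/54,000 = 1.7963.
1 + r/365 = 1.7963^(1/7665) ≈ 1.000076, so r/365 ≈ 0.0000764187.
r ≈ 365·0.0000764187 = 2.78928%.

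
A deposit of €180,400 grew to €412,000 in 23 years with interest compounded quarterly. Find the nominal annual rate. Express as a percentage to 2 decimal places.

3.61%

(1 + r/4)^92 = 412,000/180,400 = 2.28381.
1 + r/4 = 2.28381^(1/92) ≈ 1.009017, so r/4 ≈ 0.00901701.
r ≈ 4·0.00901701 = 3.60680%.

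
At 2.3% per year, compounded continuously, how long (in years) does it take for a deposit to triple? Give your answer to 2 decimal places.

47.77 years

e^(0.023t) = 3, so 0.023t = ln 3 ≈ 1.0986.
t ≈ 1.0986/0.023 ≈ 47.7658.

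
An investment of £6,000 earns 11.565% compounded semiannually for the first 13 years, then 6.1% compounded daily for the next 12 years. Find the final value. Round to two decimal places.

£53,800.68

After 13 years at 11.565%: 6,000 × 4.312801731 ≈ 25,876.8104.
Then 12 years at 6.1%: 25,876.8104 × 2.0791077591 ≈ 53,800.6773.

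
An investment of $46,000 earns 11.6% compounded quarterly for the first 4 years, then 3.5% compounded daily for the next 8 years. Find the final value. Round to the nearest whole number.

After 4 years at 11.6%: 46,000 × 1.5799596514 ≈ 72,678.1440.
Then 8 years at 3.5%: 72,678.1440 × 1.323112051 ≈ 96,161.3281.

$96,161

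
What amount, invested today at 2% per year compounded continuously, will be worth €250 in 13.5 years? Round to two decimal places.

€190.84

P = A·e^(−rt) = 250·e^(−0.27).
e^(−0.27) ≈ 0.763379494, so P ≈ 190.8449.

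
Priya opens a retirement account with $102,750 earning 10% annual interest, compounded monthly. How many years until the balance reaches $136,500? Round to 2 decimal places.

(1 + 0.00833333)^(12t) = 136,500/102,750 = 1.3285.
12t·ln(1 + 0.00833333) = ln(1.3285); 12t = 0.28403/0.0082988 ≈ 34.2249.
t ≈ 2.8521 years.

2.85 years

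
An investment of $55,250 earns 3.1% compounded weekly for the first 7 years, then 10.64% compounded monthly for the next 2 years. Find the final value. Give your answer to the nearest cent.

$84,831.40

After 7 years at 3.1%: 55,250 × 1.2422637785 ≈ 68,635.0738.
Then 2 years at 10.64%: 68,635.0738 × 1.2359774647 ≈ 84,831.4045.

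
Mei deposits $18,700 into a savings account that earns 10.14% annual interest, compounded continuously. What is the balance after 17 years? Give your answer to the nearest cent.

$104,828.27

A = P·e^(rt) = 18,700·e^(0.1014·17) = 18,700·e^1.7238.
e^1.7238 ≈ 5.60579004386, so A ≈ 104,828.2738.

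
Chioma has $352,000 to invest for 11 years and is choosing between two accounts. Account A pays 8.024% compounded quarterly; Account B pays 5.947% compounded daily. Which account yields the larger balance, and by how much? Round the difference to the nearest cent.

A: (1 + 0.02006)^44 ≈ 2.39624699229, so 352,000 × 2.39624699229 ≈ 843,478.9413.
B: (1 + 0.05947/365)^4015 ≈ 1.92344281544, so 352,000 × 1.92344281544 ≈ 677,051.8710.
Difference ≈ 166,427.0703 in favor of A.

Account A, by $166,427.07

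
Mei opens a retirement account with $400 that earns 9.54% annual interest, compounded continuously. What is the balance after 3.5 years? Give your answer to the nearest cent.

$558.56

A = P·e^(rt) = 400·e^(0.0954·3.5) = 400·e^0.3339.
e^0.3339 ≈ 1.3964035, so A ≈ 558.5614.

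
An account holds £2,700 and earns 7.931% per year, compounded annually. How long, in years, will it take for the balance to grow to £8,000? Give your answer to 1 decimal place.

14.2 years

We need (1 + 0.07931)^t = 2.963, so t = ln 2.963 / ln 1.07931 ≈ 14.2317.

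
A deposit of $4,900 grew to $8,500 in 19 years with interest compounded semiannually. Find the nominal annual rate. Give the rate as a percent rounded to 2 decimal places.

2.92%

(1 + r/2)^38 = 8,500/4,900 = 1.73469.
1 + r/2 = 1.73469^(1/38) ≈ 1.014601, so r/2 ≈ 0.0146011.
r ≈ 2·0.0146011 = 2.92022%.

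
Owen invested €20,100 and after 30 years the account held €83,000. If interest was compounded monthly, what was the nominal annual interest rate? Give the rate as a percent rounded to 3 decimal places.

4.736%

(1 + r/12)^360 = 83,000/20,100 = 4.12935.
1 + r/12 = 4.12935^(1/360) ≈ 1.003947, so r/12 ≈ 0.00394699.
r ≈ 12·0.00394699 = 4.73639%.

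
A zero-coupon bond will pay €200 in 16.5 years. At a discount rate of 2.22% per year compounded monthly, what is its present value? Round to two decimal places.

€138.71

Growth factor = (1 + 0.00185)^198 ≈ 1.44189986.
P = 200/1.44189986 ≈ 138.7059.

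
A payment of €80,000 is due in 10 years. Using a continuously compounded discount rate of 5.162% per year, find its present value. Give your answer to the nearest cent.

P = A·e^(−rt) = 80,000·e^(−0.5162).
e^(−0.5162) ≈ 0.59678402393, so P ≈ 47,742.7219.

€47,742.72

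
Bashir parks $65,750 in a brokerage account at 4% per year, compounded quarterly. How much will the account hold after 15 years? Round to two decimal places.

Growth factor = (1 + 0.01)^60 ≈ 1.81669669856.
A ≈ 65,750 × 1.81669669856 ≈ 119,447.8079.

$119,447.81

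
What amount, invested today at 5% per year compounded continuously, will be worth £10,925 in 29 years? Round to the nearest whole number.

£2,563

P = A·e^(−rt) = 10,925·e^(−1.45).
e^(−1.45) ≈ 0.23457028809, so P ≈ 2,562.6804.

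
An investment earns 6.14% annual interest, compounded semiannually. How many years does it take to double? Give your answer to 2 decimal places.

(1 + 0.0307)^(2t) = 2.
2t = ln 2 / ln(1 + 0.0307) ≈ 0.69315/0.0302382 ≈ 22.9229.
t ≈ 11.4615.

11.46 years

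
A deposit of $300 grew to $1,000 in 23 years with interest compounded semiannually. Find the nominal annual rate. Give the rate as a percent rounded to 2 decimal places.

(1 + r/2)^46 = 1,000/300 = 3.33333.
1 + r/2 = 3.33333^(1/46) ≈ 1.026519, so r/2 ≈ 0.0265189.
r ≈ 2·0.0265189 = 5.30377%.

5.30%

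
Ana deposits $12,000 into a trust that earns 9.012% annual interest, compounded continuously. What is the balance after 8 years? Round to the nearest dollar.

$24,677

A = P·e^(rt) = 12,000·e^(0.09012·8) = 12,000·e^0.72096.
e^0.72096 ≈ 2.0564064135, so A ≈ 24,676.8770.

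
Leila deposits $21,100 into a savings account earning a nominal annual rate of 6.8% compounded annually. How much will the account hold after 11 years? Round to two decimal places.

$43,507.71

Growth factor = (1 + 0.068)^11 ≈ 2.0619768239.
A ≈ 21,100 × 2.0619768239 ≈ 43,507.7110.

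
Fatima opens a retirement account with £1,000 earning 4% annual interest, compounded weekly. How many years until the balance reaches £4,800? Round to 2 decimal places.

39.23 years

(1 + 0.000769231)^(52t) = 4,800/1,000 = 4.8.
52t·ln(1 + 0.000769231) = ln(4.8); 52t = 1.5686/0.000768935 ≈ 2039.9849.
t ≈ 39.2305 years.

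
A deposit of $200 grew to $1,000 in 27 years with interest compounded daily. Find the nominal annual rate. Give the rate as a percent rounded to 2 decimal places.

5.96%

The 9855-period growth factor is 1,000/200 = 5.
r/365 = 5^(1/9855) − 1 ≈ 0.000163325, so r ≈ 365·0.000163325 = 5.96137%.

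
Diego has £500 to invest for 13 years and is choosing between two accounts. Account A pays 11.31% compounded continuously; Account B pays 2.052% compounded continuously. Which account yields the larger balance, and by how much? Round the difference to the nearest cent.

A: e^(0.1131·13) = e^1.4703 ≈ 4.350540107, so 500 × 4.350540107 ≈ 2,175.2701.
B: e^(0.02052·13) = e^0.26676 ≈ 1.30572703, so 500 × 1.30572703 ≈ 652.8635.
Difference ≈ 1,522.4065 in favor of A.

Account A, by £1,522.41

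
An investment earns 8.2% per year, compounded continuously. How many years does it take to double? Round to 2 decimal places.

8.45 years

e^(0.082t) = 2, so 0.082t = ln 2 ≈ 0.69315.
t ≈ 0.69315/0.082 ≈ 8.4530.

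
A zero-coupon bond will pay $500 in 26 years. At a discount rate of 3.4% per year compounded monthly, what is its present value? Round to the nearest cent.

Periodic rate = 3.4%/12 = 0.00283333; 312 periods.
P = 500/(1 + 0.034/12)^312 ≈ 500/2.41753887 ≈ 206.8219.

$206.82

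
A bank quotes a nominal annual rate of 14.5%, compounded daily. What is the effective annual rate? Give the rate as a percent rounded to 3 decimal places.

EAR = (1 + 14.5%/365)^365 − 1 = (1 + 0.00039726)^365 − 1.
(1 + 0.00039726)^365 ≈ 1.156006, so EAR ≈ 15.60063%.

15.601%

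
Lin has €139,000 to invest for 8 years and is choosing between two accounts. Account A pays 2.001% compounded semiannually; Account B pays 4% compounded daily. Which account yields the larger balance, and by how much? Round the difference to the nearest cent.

A: (1 + 0.010005)^16 ≈ 1.17267152589, so 139,000 × 1.17267152589 ≈ 163,001.3421.
B: (1 + 0.04/365)^2920 ≈ 1.37710361941, so 139,000 × 1.37710361941 ≈ 191,417.4031.
Difference ≈ 28,416.0610 in favor of B.

Account B, by €28,416.06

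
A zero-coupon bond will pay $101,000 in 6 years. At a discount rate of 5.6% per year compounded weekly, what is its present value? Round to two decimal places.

$72,189.98

Growth factor = (1 + 0.056/52)^312 ≈ 1.39908605658.
P = 101,000/1.39908605658 ≈ 72,189.9840.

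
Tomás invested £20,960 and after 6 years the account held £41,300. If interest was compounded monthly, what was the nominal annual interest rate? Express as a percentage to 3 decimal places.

11.358%

(1 + r/12)^72 = 41,300/20,960 = 1.97042.
1 + r/12 = 1.97042^(1/72) ≈ 1.009465, so r/12 ≈ 0.0094646.
r ≈ 12·0.0094646 = 11.35752%.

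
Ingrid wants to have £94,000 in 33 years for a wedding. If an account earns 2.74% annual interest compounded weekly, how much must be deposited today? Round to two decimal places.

Periodic rate = 2.74%/52 = 0.000526923; 1716 periods.
P = 94,000/(1 + 0.0274/52)^1716 ≈ 94,000/2.4693670475 ≈ 38,066.4349.

£38,066.43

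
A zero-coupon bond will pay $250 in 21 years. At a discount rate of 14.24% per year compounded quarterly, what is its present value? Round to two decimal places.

Periodic rate = 14.24%/4 = 0.0356; 84 periods.
P = 250/(1 + 0.0356)^84 ≈ 250/18.8856314 ≈ 13.2376.

$13.24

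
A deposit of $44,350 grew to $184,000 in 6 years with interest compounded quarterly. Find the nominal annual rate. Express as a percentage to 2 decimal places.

The 24-period growth factor is 184,000/44,350 = 4.14882.
r/4 = 4.14882^(1/24) − 1 ≈ 0.0610769, so r ≈ 4·0.0610769 = 24.43074%.

24.43%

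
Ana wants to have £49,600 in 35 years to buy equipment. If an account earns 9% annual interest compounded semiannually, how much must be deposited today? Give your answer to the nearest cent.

Growth factor = (1 + 0.045)^70 ≈ 21.78413558.
P = 49,600/21.78413558 ≈ 2,276.8863.

£2,276.89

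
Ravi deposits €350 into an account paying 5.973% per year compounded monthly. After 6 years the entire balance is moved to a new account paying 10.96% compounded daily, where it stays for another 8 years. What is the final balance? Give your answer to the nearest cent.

€1,202.42

After 6 years at 5.973%: 350 × 1.429737742 ≈ 500.4082.
Then 8 years at 10.96%: 500.4082 × 2.402880885 ≈ 1,202.4213.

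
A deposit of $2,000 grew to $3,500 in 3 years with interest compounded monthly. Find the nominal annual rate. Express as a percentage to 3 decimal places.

The 36-period growth factor is 3,500/2,000 = 1.75.
r/12 = 1.75^(1/36) − 1 ≈ 0.0156663, so r ≈ 12·0.0156663 = 18.79960%.

18.800%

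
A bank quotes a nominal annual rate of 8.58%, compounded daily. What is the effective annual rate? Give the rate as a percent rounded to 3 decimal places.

8.958%

EAR = (1 + 8.58%/365)^365 − 1 = (1 + 0.000235068)^365 − 1.
(1 + 0.000235068)^365 ≈ 1.089577, so EAR ≈ 8.95774%.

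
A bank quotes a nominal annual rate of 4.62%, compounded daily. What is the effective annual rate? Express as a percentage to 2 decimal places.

4.73%

One year is 365 periods at 0.000126575 each: (1 + 0.000126575)^365 ≈ 1.047281.
EAR = 1.047281 − 1 ≈ 4.72808%.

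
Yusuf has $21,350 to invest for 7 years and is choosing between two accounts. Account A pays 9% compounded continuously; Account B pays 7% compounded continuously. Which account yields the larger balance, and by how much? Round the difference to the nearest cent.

Account A growth factor: e^(0.09·7) = e^0.63 ≈ 1.8776105793; balance ≈ 40,086.9859.
Account B growth factor: e^(0.07·7) = e^0.49 ≈ 1.63231622; balance ≈ 34,849.9513.
Account A is larger by 5,237.0346.

Account A, by $5,237.03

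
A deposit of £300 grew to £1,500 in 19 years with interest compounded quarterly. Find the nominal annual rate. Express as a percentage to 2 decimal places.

(1 + r/4)^76 = 1,500/300 = 5.
1 + r/4 = 5^(1/76) ≈ 1.021403, so r/4 ≈ 0.0214026.
r ≈ 4·0.0214026 = 8.56105%.

8.56%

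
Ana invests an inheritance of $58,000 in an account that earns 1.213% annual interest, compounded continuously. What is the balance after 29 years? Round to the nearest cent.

A = P·e^(rt) = 58,000·e^(0.01213·29) = 58,000·e^0.35177.
e^0.35177 ≈ 1.4215815224, so A ≈ 82,451.7283.

$82,451.73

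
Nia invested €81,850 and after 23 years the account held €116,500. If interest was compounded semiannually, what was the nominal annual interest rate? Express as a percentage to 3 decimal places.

The 46-period growth factor is 116,500/81,850 = 1.42334.
r/2 = 1.42334^(1/46) − 1 ≈ 0.0077035, so r ≈ 2·0.0077035 = 1.54070%.

1.541%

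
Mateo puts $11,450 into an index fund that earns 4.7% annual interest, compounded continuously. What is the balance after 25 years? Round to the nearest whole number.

A = P·e^(rt) = 11,450·e^(0.047·25) = 11,450·e^1.175.
e^1.175 ≈ 3.2381429438, so A ≈ 37,076.7367.

$37,077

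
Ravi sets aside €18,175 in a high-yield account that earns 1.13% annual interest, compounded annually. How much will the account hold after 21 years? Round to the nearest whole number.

€23,012

Annual rate = 1.13% = 0.0113; years = 21.
A = 18,175·(1 + 0.0113)^21 ≈ 18,175·1.2661354018 ≈ 23,012.0109.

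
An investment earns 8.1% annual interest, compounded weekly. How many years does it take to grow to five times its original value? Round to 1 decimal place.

19.9 years

(1 + 0.00155769)^(52t) = 5.
52t = ln 5 / ln(1 + 0.00155769) ≈ 1.6094/0.00155648 ≈ 1034.0239.
t ≈ 19.8851.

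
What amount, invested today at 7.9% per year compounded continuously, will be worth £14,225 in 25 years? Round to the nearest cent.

P = A·e^(−rt) = 14,225·e^(−1.975).
e^(−1.975) ≈ 0.13876131224, so P ≈ 1,973.8797.

£1,973.88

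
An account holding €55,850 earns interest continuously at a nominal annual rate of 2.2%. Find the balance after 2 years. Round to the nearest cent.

€58,362.26

A = P·e^(rt) = 55,850·e^(0.022·2) = 55,850·e^0.044.
e^0.044 ≈ 1.0449823549, so A ≈ 58,362.2645.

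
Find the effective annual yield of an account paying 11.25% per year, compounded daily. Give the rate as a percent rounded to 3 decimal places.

One year is 365 periods at 0.000308219 each: (1 + 0.000308219)^365 ≈ 1.119053.
EAR = 1.119053 − 1 ≈ 11.90529%.

11.905%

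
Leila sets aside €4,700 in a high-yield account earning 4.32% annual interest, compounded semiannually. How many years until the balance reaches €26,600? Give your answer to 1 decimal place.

We need (1 + 0.0216)^(2t) = 5.6596, so 2t = ln 5.6596 / ln 1.0216 ≈ 81.1112.
t ≈ 81.1112/2 = 40.5556 years.

40.6 years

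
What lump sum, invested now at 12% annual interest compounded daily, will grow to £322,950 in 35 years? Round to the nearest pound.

£4,846

Growth factor = (1 + 0.12/365)^12775 ≈ 66.6403160388.
P = 322,950/66.6403160388 ≈ 4,846.1655.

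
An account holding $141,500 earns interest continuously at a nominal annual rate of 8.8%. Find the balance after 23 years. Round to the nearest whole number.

$1,070,948

A = P·e^(rt) = 141,500·e^(0.088·23) = 141,500·e^2.024.
e^2.024 ≈ 7.568538620485, so A ≈ 1,070,948.2148.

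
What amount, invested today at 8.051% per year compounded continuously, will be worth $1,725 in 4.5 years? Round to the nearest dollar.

$1,201

P = A·e^(−rt) = 1,725·e^(−0.362295).
e^(−0.362295) ≈ 0.6960769948, so P ≈ 1,200.7328.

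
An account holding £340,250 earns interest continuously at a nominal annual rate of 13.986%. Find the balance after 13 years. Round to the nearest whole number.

A = P·e^(rt) = 340,250·e^(0.13986·13) = 340,250·e^1.81818.
e^1.81818 ≈ 6.160635883138, so A ≈ 2,096,156.3592.

£2,096,156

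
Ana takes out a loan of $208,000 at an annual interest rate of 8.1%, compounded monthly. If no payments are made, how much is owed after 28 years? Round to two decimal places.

Periodic rate = 8.1%/12 = 0.00675; periods = 12·28 = 336.
A = 208,000·(1 + 0.00675)^336 ≈ 208,000·9.586729245013 ≈ 1,994,039.6830.

$1,994,039.68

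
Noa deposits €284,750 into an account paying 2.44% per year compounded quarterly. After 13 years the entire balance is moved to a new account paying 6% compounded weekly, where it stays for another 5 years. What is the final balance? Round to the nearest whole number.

After 13 years at 2.44%: 284,750 × 1.37195462476 ≈ 390,664.0794.
Then 5 years at 6%: 390,664.0794 × 1.34962537791 ≈ 527,250.1558.

€527,250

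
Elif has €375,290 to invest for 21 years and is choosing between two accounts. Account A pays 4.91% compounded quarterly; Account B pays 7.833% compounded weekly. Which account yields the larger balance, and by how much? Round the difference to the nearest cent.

A: (1 + 0.012275)^84 ≈ 2.786602017871, so 375,290 × 2.786602017871 ≈ 1,045,783.8713.
B: (1 + 0.07833/52)^1092 ≈ 5.174239261648, so 375,290 × 5.174239261648 ≈ 1,941,840.2525.
Difference ≈ 896,056.3812 in favor of B.

Account B, by €896,056.38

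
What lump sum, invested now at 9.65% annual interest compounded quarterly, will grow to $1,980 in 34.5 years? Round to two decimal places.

$73.78

Periodic rate = 9.65%/4 = 0.024125; 138 periods.
P = 1,980/(1 + 0.024125)^138 ≈ 1,980/26.83549223 ≈ 73.7829.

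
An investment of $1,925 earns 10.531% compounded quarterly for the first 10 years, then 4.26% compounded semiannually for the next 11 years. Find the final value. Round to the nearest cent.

$8,654.51

Phase 1: 1,925·(1 + 0.0263275)^40 ≈ 5,443.3889.
Phase 2: 5,443.3889·(1 + 0.0213)^22 ≈ 8,654.5137.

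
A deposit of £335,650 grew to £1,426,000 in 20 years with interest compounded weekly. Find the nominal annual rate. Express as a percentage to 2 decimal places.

7.24%

(1 + r/52)^1040 = 1,426,000/335,650 = 4.24847.
1 + r/52 = 4.24847^(1/1040) ≈ 1.001392, so r/52 ≈ 0.00139189.
r ≈ 52·0.00139189 = 7.23783%.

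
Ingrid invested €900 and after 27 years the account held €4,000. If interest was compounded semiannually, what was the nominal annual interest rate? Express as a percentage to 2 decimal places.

(1 + r/2)^54 = 4,000/900 = 4.44444.
1 + r/2 = 4.44444^(1/54) ≈ 1.028008, so r/2 ≈ 0.0280083.
r ≈ 2·0.0280083 = 5.60166%.

5.60%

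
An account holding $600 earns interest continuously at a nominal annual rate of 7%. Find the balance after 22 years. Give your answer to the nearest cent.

$2,798.75

A = P·e^(rt) = 600·e^(0.07·22) = 600·e^1.54.
e^1.54 ≈ 4.664590271, so A ≈ 2,798.7542.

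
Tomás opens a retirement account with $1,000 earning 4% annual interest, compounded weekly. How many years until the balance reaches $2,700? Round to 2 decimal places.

We need (1 + 0.000769231)^(52t) = 2.7, so 52t = ln 2.7 / ln 1.000769 ≈ 1291.7239.
t ≈ 1291.7239/52 = 24.8408 years.

24.84 years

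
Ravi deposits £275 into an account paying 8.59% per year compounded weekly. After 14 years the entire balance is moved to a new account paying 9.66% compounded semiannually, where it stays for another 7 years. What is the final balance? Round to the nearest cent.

£1,770.04

After 14 years at 8.59%: 275 × 3.325459271 ≈ 914.5013.
Then 7 years at 9.66%: 914.5013 × 1.935522397 ≈ 1,770.0377.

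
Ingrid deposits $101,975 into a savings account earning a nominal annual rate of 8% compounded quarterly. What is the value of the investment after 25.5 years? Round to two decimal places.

Growth factor = (1 + 0.02)^102 ≈ 7.53732982143.
A ≈ 101,975 × 7.53732982143 ≈ 768,619.2085.

$768,619.21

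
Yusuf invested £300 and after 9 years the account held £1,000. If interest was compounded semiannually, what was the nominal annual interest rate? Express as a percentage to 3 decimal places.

13.835%

The 18-period growth factor is 1,000/300 = 3.33333.
r/2 = 3.33333^(1/18) − 1 ≈ 0.0691751, so r ≈ 2·0.0691751 = 13.83501%.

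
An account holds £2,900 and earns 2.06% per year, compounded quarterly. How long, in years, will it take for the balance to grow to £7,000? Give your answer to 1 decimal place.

We need (1 + 0.00515)^(4t) = 2.4138, so 4t = ln 2.4138 / ln 1.00515 ≈ 171.5469.
t ≈ 171.5469/4 = 42.8867 years.

42.9 years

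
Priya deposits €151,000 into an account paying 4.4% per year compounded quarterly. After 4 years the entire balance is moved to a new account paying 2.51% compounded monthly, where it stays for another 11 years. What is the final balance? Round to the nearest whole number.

€237,017

Phase 1: 151,000·(1 + 0.011)^16 ≈ 179,885.2014.
Phase 2: 179,885.2014·(1 + 0.0251/12)^132 ≈ 237,016.6815.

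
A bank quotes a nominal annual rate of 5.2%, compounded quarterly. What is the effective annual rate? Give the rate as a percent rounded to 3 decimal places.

EAR = (1 + 5.2%/4)^4 − 1 = (1 + 0.013)^4 − 1.
(1 + 0.013)^4 ≈ 1.053023, so EAR ≈ 5.30228%.

5.302%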